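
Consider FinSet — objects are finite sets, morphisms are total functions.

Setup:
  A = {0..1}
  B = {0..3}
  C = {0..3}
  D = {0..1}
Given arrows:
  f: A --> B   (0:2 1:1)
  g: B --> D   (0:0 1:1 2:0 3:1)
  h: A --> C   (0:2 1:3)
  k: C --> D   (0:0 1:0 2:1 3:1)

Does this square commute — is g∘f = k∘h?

Answer: DOES NOT COMMUTE

Work:
Path 1 = f;g:
  0 f-->2 g-->0
  1 f-->1 g-->1
  result₁ = (0:0 1:1)
Path 2 = h;k:
  0 h-->2 k-->1
  1 h-->3 k-->1
  result₂ = (0:1 1:1)
Equal? distinct morphisms ✗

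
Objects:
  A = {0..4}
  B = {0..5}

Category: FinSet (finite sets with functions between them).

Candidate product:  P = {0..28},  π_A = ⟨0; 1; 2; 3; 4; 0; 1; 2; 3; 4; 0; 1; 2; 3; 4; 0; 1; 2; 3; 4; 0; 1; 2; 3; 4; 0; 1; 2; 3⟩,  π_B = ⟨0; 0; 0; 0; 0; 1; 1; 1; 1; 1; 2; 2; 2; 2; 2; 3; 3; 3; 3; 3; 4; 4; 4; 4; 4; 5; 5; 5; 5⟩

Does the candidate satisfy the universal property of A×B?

Answer: NOT A VALID PRODUCT — |P|=29 ≠ |A|·|B|=30

Derivation:
|A|·|B| = 5·6 = 30;  |P| = 29
  → cardinalities differ; no bijection possible.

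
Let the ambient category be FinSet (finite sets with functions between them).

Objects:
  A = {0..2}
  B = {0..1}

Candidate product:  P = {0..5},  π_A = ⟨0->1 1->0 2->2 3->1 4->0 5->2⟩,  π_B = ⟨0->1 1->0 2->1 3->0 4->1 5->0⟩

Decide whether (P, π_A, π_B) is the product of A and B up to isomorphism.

Answer: VALID PRODUCT

Trace:
|A|·|B| = 3·2 = 6;  |P| = 6
Check the pairing map k ↦ (π_A(k), π_B(k)):
  0 -> (1,1)
  1 -> (0,0)
  2 -> (2,1)
  3 -> (1,0)
  4 -> (0,1)
  5 -> (2,0)
distinct pairs in image: 6 / 6 needed
  → bijection onto A×B; projections well-typed.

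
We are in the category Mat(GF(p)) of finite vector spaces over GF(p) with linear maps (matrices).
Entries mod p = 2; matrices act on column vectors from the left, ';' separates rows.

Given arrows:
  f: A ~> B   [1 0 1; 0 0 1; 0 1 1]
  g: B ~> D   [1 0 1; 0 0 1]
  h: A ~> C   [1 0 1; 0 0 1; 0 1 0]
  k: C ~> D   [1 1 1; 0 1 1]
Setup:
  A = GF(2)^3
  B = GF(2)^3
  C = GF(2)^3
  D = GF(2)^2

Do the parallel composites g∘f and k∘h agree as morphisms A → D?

Answer: COMMUTES

Trace:
Along f;g (path 1):
  e0=[1,0,0] f~>[1,0,0] g~>[1,0]
  e1=[0,1,0] f~>[0,0,1] g~>[1,1]
  e2=[0,0,1] f~>[1,1,1] g~>[0,1]
  result₁ = [1 1 0; 0 1 1]
Along h;k (path 2):
  e0=[1,0,0] h~>[1,0,0] k~>[1,0]
  e1=[0,1,0] h~>[0,0,1] k~>[1,1]
  e2=[0,0,1] h~>[1,1,0] k~>[0,1]
  result₂ = [1 1 0; 0 1 1]
Equal? same morphism ✓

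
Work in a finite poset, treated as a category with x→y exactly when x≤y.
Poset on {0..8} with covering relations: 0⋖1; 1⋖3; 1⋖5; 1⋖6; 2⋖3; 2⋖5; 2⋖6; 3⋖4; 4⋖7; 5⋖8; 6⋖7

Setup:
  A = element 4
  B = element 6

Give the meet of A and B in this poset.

Answer: NO MEET EXISTS

Work:
{x : x<=A ∧ x<=B} = {0,1,2}  (A=4, B=6)
  maximal lower bounds 1 and 2 are incomparable: neither 1<=2 nor 2<=1
→ no greatest lower bound exists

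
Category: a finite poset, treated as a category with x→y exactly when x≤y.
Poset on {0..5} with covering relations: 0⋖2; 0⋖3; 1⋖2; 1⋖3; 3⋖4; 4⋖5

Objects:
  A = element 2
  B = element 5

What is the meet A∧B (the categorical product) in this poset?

Answer: NO MEET EXISTS

Trace:
Common predecessors of 2,5: {0,1}
  maximal lower bounds 0 and 1 are incomparable: neither 0≤1 nor 1≤0
→ no greatest lower bound exists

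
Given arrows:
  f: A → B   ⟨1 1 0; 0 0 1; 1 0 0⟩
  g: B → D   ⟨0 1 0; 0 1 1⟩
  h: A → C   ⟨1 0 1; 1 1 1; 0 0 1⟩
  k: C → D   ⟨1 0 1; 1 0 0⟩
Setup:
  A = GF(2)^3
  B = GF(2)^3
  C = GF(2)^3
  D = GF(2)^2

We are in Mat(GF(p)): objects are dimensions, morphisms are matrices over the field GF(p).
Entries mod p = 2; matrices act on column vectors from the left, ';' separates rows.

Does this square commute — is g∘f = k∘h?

Answer: DOES NOT COMMUTE

Work:
Path 1 = f;g:
  e0=(1,0,0) f→(1,0,1) g→(0,1)
  e1=(0,1,0) f→(1,0,0) g→(0,0)
  e2=(0,0,1) f→(0,1,0) g→(1,1)
  result₁ = ⟨0 0 1; 1 0 1⟩
Path 2 = h;k:
  e0=(1,0,0) h→(1,1,0) k→(1,1)
  e1=(0,1,0) h→(0,1,0) k→(0,0)
  e2=(0,0,1) h→(1,1,1) k→(0,1)
  result₂ = ⟨1 0 0; 1 0 1⟩
Equal? differ; not commutative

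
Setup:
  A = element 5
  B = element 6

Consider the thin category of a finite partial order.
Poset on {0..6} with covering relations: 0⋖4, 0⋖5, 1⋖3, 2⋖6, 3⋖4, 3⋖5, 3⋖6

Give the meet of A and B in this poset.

Answer: A∧B = 3

Work:
{x : x<=A ∧ x<=B} = {1,3}  (A=5, B=6)
  1 <= 3
  3 <= 3
glb = 3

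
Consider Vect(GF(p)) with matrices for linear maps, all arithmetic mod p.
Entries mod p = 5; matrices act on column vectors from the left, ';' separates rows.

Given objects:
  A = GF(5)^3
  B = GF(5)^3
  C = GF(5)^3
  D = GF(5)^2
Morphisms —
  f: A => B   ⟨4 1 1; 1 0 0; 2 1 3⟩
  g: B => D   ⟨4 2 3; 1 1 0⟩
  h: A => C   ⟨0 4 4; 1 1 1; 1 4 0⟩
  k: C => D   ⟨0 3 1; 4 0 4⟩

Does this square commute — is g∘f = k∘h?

Path 1 = f;g:
  e0=⟨1,0,0⟩ f=>⟨4,1,2⟩ g=>⟨4,0⟩
  e1=⟨0,1,0⟩ f=>⟨1,0,1⟩ g=>⟨2,1⟩
  e2=⟨0,0,1⟩ f=>⟨1,0,3⟩ g=>⟨3,1⟩
  ⟦path⟧₁ = ⟨4 2 3; 0 1 1⟩
Path 2 = h;k:
  e0=⟨1,0,0⟩ h=>⟨0,1,1⟩ k=>⟨4,4⟩
  e1=⟨0,1,0⟩ h=>⟨4,1,4⟩ k=>⟨2,2⟩
  e2=⟨0,0,1⟩ h=>⟨4,1,0⟩ k=>⟨3,1⟩
  ⟦path⟧₂ = ⟨4 2 3; 4 2 1⟩
Equal? distinct morphisms ✗

Answer: DOES NOT COMMUTE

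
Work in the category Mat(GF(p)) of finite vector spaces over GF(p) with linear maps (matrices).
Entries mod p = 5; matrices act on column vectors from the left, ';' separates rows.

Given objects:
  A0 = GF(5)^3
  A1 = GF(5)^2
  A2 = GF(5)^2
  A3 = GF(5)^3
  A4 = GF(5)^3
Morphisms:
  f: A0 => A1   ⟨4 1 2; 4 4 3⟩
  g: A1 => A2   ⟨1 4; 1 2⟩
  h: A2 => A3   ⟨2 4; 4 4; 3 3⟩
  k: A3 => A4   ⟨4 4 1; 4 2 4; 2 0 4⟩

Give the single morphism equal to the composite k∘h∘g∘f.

Answer: ⟨0 4 3; 2 0 0; 0 2 4⟩

Work:
  e0=⟨1,0,0⟩ f=>⟨4,4⟩ g=>⟨0,2⟩ h=>⟨3,3,1⟩ k=>⟨0,2,0⟩
  e1=⟨0,1,0⟩ f=>⟨1,4⟩ g=>⟨2,4⟩ h=>⟨0,4,3⟩ k=>⟨4,0,2⟩
  e2=⟨0,0,1⟩ f=>⟨2,3⟩ g=>⟨4,3⟩ h=>⟨0,3,1⟩ k=>⟨3,0,4⟩
result: ⟨0 4 3; 2 0 0; 0 2 4⟩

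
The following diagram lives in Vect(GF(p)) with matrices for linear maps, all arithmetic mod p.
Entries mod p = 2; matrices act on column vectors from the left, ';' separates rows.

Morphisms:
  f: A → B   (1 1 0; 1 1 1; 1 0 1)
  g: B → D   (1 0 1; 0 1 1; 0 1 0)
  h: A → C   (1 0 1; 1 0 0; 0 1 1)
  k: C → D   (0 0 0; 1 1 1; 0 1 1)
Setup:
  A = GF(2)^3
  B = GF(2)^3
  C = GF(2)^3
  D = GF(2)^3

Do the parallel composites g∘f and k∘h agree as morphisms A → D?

Answer: DOES NOT COMMUTE

Derivation:
Path 1 = f;g:
  e0=[1,0,0] f→[1,1,1] g→[0,0,1]
  e1=[0,1,0] f→[1,1,0] g→[1,1,1]
  e2=[0,0,1] f→[0,1,1] g→[1,0,1]
  ⟦path⟧₁ = (0 1 1; 0 1 0; 1 1 1)
Path 2 = h;k:
  e0=[1,0,0] h→[1,1,0] k→[0,0,1]
  e1=[0,1,0] h→[0,0,1] k→[0,1,1]
  e2=[0,0,1] h→[1,0,1] k→[0,0,1]
  ⟦path⟧₂ = (0 0 0; 0 1 0; 1 1 1)
Equal? differ; not commutative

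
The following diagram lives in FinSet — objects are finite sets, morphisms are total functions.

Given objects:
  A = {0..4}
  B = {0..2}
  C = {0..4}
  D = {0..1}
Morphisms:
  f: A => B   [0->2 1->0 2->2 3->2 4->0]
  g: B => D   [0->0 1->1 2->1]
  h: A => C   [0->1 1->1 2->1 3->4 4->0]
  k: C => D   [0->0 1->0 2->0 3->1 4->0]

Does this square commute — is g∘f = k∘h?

Along f;g (path 1):
  0 f=>2 g=>1
  1 f=>0 g=>0
  2 f=>2 g=>1
  3 f=>2 g=>1
  4 f=>0 g=>0
  ⟦path⟧₁ = [0->1 1->0 2->1 3->1 4->0]
Along h;k (path 2):
  0 h=>1 k=>0
  1 h=>1 k=>0
  2 h=>1 k=>0
  3 h=>4 k=>0
  4 h=>0 k=>0
  ⟦path⟧₂ = [0->0 1->0 2->0 3->0 4->0]
Equal? differ; not commutative

Answer: DOES NOT COMMUTE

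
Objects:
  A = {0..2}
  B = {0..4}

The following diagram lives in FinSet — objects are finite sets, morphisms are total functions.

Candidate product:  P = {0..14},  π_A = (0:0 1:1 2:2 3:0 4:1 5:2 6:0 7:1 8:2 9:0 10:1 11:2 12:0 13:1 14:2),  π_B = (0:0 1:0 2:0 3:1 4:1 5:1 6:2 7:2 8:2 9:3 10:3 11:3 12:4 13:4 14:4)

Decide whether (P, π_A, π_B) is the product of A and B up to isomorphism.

|A|·|B| = 3·5 = 15;  |P| = 15
Check the pairing map k ↦ (π_A(k), π_B(k)):
  0 : (0,0)
  1 : (1,0)
  2 : (2,0)
  3 : (0,1)
  4 : (1,1)
  5 : (2,1)
  6 : (0,2)
  7 : (1,2)
  8 : (2,2)
  9 : (0,3)
  10 : (1,3)
  11 : (2,3)
  12 : (0,4)
  13 : (1,4)
  14 : (2,4)
distinct pairs in image: 15 / 15 needed
  → bijection onto A×B; projections well-typed.

Answer: VALID PRODUCT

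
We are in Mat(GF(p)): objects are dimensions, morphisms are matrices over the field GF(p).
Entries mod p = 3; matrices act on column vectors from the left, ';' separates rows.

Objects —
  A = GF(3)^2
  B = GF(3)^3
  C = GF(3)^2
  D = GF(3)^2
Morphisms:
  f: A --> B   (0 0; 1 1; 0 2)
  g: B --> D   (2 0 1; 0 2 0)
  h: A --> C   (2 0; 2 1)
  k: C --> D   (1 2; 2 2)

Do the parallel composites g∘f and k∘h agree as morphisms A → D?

Answer: COMMUTES

Trace:
1) trace f;g:
  e0=[1,0] f-->[0,1,0] g-->[0,2]
  e1=[0,1] f-->[0,1,2] g-->[2,2]
  composite₁ = (0 2; 2 2)
2) trace h;k:
  e0=[1,0] h-->[2,2] k-->[0,2]
  e1=[0,1] h-->[0,1] k-->[2,2]
  composite₂ = (0 2; 2 2)
Equal? same morphism ✓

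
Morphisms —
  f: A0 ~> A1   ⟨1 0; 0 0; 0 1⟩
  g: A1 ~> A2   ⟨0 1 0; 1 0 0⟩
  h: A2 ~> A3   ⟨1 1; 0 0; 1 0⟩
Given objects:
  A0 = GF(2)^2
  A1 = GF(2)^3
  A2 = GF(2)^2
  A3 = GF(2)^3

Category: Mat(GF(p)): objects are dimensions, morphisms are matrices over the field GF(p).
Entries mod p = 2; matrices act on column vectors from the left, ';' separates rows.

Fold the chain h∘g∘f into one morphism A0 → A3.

  e0=(1,0) f~>(1,0,0) g~>(0,1) h~>(1,0,0)
  e1=(0,1) f~>(0,0,1) g~>(0,0) h~>(0,0,0)
⟦path⟧: ⟨1 0; 0 0; 0 0⟩

Answer: ⟨1 0; 0 0; 0 0⟩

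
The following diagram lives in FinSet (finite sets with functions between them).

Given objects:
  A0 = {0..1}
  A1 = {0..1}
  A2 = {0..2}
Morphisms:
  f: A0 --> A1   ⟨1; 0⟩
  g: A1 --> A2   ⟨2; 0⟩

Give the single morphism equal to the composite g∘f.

  0 f-->1 g-->0
  1 f-->0 g-->2
⟦path⟧: ⟨0; 2⟩

Answer: ⟨0; 2⟩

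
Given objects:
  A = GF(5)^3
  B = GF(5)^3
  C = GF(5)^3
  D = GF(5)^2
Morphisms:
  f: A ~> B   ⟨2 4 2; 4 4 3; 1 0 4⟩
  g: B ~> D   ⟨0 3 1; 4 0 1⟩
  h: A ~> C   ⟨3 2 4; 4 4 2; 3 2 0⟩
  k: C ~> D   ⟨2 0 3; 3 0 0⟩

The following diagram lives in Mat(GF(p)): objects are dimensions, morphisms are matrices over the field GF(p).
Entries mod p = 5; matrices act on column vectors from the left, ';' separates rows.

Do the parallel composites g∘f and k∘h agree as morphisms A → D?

1) trace f;g:
  e0=[1,0,0] f~>[2,4,1] g~>[3,4]
  e1=[0,1,0] f~>[4,4,0] g~>[2,1]
  e2=[0,0,1] f~>[2,3,4] g~>[3,2]
  ⟦path⟧₁ = ⟨3 2 3; 4 1 2⟩
2) trace h;k:
  e0=[1,0,0] h~>[3,4,3] k~>[0,4]
  e1=[0,1,0] h~>[2,4,2] k~>[0,1]
  e2=[0,0,1] h~>[4,2,0] k~>[3,2]
  ⟦path⟧₂ = ⟨0 0 3; 4 1 2⟩
Equal? NO — does not commute

Answer: DOES NOT COMMUTE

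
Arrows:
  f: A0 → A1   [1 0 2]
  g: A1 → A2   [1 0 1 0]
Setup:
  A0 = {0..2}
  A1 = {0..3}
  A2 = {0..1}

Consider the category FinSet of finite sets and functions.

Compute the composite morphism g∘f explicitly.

  0 f→1 g→0
  1 f→0 g→1
  2 f→2 g→1
⟦path⟧: [0 1 1]

Answer: [0 1 1]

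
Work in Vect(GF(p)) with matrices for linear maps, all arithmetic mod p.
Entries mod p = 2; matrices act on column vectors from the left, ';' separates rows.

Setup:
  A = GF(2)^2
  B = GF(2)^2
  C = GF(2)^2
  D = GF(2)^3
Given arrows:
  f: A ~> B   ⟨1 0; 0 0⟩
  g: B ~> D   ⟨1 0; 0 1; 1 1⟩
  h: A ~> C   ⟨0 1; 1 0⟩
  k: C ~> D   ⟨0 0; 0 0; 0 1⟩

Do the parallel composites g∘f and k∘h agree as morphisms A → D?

Answer: DOES NOT COMMUTE

Derivation:
Path 1 = f;g:
  e0=[1,0] f~>[1,0] g~>[1,0,1]
  e1=[0,1] f~>[0,0] g~>[0,0,0]
  result₁ = ⟨1 0; 0 0; 1 0⟩
Path 2 = h;k:
  e0=[1,0] h~>[0,1] k~>[0,0,1]
  e1=[0,1] h~>[1,0] k~>[0,0,0]
  result₂ = ⟨0 0; 0 0; 1 0⟩
Equal? differ; not commutative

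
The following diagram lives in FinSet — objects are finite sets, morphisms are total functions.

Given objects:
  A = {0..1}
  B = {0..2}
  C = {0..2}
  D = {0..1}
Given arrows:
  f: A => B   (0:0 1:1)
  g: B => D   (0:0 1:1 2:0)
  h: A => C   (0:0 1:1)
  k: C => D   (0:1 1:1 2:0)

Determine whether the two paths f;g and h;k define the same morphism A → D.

Answer: DOES NOT COMMUTE

Trace:
1) trace f;g:
  0 f=>0 g=>0
  1 f=>1 g=>1
  composite₁ = (0:0 1:1)
2) trace h;k:
  0 h=>0 k=>1
  1 h=>1 k=>1
  composite₂ = (0:1 1:1)
Equal? distinct morphisms ✗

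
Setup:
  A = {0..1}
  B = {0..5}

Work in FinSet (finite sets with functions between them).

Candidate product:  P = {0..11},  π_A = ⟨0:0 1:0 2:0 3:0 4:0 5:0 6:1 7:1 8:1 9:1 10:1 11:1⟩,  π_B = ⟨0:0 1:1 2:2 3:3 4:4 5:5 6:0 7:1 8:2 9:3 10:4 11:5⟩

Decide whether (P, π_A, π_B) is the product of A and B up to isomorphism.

|A|·|B| = 2·6 = 12;  |P| = 12
Check the pairing map k ↦ (π_A(k), π_B(k)):
  0 : (0,0)
  1 : (0,1)
  2 : (0,2)
  3 : (0,3)
  4 : (0,4)
  5 : (0,5)
  6 : (1,0)
  7 : (1,1)
  8 : (1,2)
  9 : (1,3)
  10 : (1,4)
  11 : (1,5)
distinct pairs in image: 12 / 12 needed
  → bijection onto A×B; projections well-typed.

Answer: VALID PRODUCT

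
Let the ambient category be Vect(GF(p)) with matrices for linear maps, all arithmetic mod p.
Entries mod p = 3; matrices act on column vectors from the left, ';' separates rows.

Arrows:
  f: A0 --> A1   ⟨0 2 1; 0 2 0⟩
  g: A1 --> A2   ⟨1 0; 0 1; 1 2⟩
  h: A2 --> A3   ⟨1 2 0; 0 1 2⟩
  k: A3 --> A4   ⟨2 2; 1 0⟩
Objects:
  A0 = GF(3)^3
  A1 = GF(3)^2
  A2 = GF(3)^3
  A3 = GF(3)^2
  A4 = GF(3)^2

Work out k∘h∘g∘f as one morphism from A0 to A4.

  e0=[1,0,0] f-->[0,0] g-->[0,0,0] h-->[0,0] k-->[0,0]
  e1=[0,1,0] f-->[2,2] g-->[2,2,0] h-->[0,2] k-->[1,0]
  e2=[0,0,1] f-->[1,0] g-->[1,0,1] h-->[1,2] k-->[0,1]
⟦path⟧: ⟨0 1 0; 0 0 1⟩

Answer: ⟨0 1 0; 0 0 1⟩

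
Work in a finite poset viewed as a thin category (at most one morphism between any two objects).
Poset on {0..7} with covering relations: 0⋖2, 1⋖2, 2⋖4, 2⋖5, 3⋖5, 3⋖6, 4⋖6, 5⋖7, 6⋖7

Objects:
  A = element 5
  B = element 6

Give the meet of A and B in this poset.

Answer: NO MEET EXISTS

Derivation:
Lower bounds of A=5 and B=6: {0,1,2,3}
  maximal lower bounds 2 and 3 are incomparable: neither 2<=3 nor 3<=2
→ no greatest lower bound exists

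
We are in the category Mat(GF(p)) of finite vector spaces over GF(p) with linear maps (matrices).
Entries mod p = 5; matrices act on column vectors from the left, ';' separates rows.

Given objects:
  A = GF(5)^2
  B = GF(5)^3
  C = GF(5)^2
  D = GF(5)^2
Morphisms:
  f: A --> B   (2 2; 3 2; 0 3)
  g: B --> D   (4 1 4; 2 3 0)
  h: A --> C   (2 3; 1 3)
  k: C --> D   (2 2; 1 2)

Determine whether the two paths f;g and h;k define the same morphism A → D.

Answer: DOES NOT COMMUTE

Derivation:
1) trace f;g:
  e0=(1,0) f-->(2,3,0) g-->(1,3)
  e1=(0,1) f-->(2,2,3) g-->(2,0)
  composite₁ = (1 2; 3 0)
2) trace h;k:
  e0=(1,0) h-->(2,1) k-->(1,4)
  e1=(0,1) h-->(3,3) k-->(2,4)
  composite₂ = (1 2; 4 4)
Equal? distinct morphisms ✗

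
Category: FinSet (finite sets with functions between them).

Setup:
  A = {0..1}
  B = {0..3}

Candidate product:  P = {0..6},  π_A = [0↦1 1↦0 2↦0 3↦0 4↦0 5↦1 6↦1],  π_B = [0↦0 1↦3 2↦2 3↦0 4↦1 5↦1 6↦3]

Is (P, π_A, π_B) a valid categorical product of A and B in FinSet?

Answer: NOT A VALID PRODUCT — |P|=7 ≠ |A|·|B|=8

Derivation:
|A|·|B| = 2·4 = 8;  |P| = 7
  → cardinalities differ; no bijection possible.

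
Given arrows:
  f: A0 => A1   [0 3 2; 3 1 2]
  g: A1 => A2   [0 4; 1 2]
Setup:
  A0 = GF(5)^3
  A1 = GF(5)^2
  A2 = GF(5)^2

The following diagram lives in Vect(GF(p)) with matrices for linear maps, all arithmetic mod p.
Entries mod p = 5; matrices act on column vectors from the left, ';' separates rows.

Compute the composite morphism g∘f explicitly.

  e0=⟨1,0,0⟩ f=>⟨0,3⟩ g=>⟨2,1⟩
  e1=⟨0,1,0⟩ f=>⟨3,1⟩ g=>⟨4,0⟩
  e2=⟨0,0,1⟩ f=>⟨2,2⟩ g=>⟨3,1⟩
result: [2 4 3; 1 0 1]

Answer: [2 4 3; 1 0 1]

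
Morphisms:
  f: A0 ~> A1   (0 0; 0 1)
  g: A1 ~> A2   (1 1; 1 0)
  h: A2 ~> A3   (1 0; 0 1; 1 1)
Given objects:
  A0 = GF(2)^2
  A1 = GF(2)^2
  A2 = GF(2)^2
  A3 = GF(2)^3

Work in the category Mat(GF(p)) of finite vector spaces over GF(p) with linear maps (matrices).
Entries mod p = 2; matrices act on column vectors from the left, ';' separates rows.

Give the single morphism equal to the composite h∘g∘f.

Answer: (0 1; 0 0; 0 1)

Work:
  e0=⟨1,0⟩ f~>⟨0,0⟩ g~>⟨0,0⟩ h~>⟨0,0,0⟩
  e1=⟨0,1⟩ f~>⟨0,1⟩ g~>⟨1,0⟩ h~>⟨1,0,1⟩
⟦path⟧: (0 1; 0 0; 0 1)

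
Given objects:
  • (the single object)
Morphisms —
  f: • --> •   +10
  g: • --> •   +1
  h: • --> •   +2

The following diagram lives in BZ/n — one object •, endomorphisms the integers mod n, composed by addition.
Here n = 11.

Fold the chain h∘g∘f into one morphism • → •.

  0 +10≡10 +1≡0 +2≡2  (mod 11)
composite: +2

Answer: +2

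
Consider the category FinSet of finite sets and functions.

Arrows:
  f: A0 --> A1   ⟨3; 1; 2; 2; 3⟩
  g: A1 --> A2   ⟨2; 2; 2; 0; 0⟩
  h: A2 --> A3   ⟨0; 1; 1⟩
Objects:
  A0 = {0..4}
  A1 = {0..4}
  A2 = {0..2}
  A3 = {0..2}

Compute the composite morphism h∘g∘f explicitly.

  0 f-->3 g-->0 h-->0
  1 f-->1 g-->2 h-->1
  2 f-->2 g-->2 h-->1
  3 f-->2 g-->2 h-->1
  4 f-->3 g-->0 h-->0
⟦path⟧: ⟨0; 1; 1; 1; 0⟩

Answer: ⟨0; 1; 1; 1; 0⟩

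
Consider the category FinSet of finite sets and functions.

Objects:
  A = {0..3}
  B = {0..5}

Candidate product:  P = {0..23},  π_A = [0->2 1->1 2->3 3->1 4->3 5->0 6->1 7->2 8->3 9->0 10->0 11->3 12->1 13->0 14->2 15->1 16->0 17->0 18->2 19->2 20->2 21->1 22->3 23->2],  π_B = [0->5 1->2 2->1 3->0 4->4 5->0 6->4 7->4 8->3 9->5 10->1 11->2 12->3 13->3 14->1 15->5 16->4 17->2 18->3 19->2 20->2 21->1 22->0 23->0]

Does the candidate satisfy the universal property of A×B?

Answer: NOT A VALID PRODUCT — duplicate pair at indices 19,20

Work:
|A|·|B| = 4·6 = 24;  |P| = 24
Check the pairing map k ↦ (π_A(k), π_B(k)):
  0 -> (2,5)
  1 -> (1,2)
  2 -> (3,1)
  3 -> (1,0)
  4 -> (3,4)
  5 -> (0,0)
  6 -> (1,4)
  7 -> (2,4)
  8 -> (3,3)
  9 -> (0,5)
  10 -> (0,1)
  11 -> (3,2)
  12 -> (1,3)
  13 -> (0,3)
  14 -> (2,1)
  15 -> (1,5)
  16 -> (0,4)
  17 -> (0,2)
  18 -> (2,3)
  19 -> (2,2)
  20 -> (2,2)  ✗ repeats pair of k=19
  21 -> (1,1)
  22 -> (3,0)
  23 -> (2,0)
distinct pairs in image: 23 / 24 needed
  → (2,2) hit at k=19 and k=20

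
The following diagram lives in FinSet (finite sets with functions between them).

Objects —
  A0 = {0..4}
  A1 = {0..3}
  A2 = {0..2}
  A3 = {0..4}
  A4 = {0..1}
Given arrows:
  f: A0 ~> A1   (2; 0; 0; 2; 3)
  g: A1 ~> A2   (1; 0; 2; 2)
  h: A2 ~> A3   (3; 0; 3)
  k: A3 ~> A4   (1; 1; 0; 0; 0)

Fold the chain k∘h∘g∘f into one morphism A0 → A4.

  0 f~>2 g~>2 h~>3 k~>0
  1 f~>0 g~>1 h~>0 k~>1
  2 f~>0 g~>1 h~>0 k~>1
  3 f~>2 g~>2 h~>3 k~>0
  4 f~>3 g~>2 h~>3 k~>0
composite: (0; 1; 1; 0; 0)

Answer: (0; 1; 1; 0; 0)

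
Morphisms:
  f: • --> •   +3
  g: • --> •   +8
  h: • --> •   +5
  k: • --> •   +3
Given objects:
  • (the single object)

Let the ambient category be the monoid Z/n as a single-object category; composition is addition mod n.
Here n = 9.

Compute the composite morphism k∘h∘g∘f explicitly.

Answer: +1

Work:
  0 +3≡3 +8≡2 +5≡7 +3≡1  (mod 9)
⟦path⟧: +1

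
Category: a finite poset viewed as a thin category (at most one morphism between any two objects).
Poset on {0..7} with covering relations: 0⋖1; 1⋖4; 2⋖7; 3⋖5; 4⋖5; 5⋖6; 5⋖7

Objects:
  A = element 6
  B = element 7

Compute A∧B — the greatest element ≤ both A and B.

Lower bounds of A=6 and B=7: {0,1,3,4,5}
  0 ≤ 5
  1 ≤ 5
  3 ≤ 5
  4 ≤ 5
  5 ≤ 5
glb = 5

Answer: A∧B = 5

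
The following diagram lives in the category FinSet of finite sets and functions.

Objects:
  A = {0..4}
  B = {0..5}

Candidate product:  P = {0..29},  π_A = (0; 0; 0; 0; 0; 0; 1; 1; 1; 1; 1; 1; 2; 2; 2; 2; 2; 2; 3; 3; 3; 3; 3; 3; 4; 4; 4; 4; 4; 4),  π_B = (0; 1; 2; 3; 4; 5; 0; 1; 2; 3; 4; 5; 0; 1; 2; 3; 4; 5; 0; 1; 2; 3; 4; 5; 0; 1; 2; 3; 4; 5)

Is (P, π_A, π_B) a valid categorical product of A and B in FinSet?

Answer: VALID PRODUCT

Derivation:
|A|·|B| = 5·6 = 30;  |P| = 30
Check the pairing map k ↦ (π_A(k), π_B(k)):
  0 -> (0,0)
  1 -> (0,1)
  2 -> (0,2)
  3 -> (0,3)
  4 -> (0,4)
  5 -> (0,5)
  6 -> (1,0)
  7 -> (1,1)
  8 -> (1,2)
  9 -> (1,3)
  10 -> (1,4)
  11 -> (1,5)
  12 -> (2,0)
  13 -> (2,1)
  14 -> (2,2)
  15 -> (2,3)
  16 -> (2,4)
  17 -> (2,5)
  18 -> (3,0)
  19 -> (3,1)
  20 -> (3,2)
  21 -> (3,3)
  22 -> (3,4)
  23 -> (3,5)
  24 -> (4,0)
  25 -> (4,1)
  26 -> (4,2)
  27 -> (4,3)
  28 -> (4,4)
  29 -> (4,5)
distinct pairs in image: 30 / 30 needed
  → bijection onto A×B; projections well-typed.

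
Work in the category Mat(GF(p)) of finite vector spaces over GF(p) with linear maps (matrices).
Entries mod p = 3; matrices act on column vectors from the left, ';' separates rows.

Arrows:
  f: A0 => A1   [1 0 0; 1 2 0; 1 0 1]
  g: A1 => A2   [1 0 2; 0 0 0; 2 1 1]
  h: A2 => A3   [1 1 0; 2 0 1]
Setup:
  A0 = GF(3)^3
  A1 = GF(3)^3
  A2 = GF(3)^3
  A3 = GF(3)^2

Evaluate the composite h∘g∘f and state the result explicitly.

  e0=[1,0,0] f=>[1,1,1] g=>[0,0,1] h=>[0,1]
  e1=[0,1,0] f=>[0,2,0] g=>[0,0,2] h=>[0,2]
  e2=[0,0,1] f=>[0,0,1] g=>[2,0,1] h=>[2,2]
result: [0 0 2; 1 2 2]

Answer: [0 0 2; 1 2 2]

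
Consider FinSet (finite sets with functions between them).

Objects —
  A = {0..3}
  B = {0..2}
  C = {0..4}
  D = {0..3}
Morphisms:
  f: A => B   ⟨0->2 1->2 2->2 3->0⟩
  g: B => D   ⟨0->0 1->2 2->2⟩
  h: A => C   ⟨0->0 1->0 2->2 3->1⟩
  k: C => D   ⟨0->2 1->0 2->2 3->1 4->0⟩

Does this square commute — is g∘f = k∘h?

1) trace f;g:
  0 f=>2 g=>2
  1 f=>2 g=>2
  2 f=>2 g=>2
  3 f=>0 g=>0
  ⟦path⟧₁ = ⟨0->2 1->2 2->2 3->0⟩
2) trace h;k:
  0 h=>0 k=>2
  1 h=>0 k=>2
  2 h=>2 k=>2
  3 h=>1 k=>0
  ⟦path⟧₂ = ⟨0->2 1->2 2->2 3->0⟩
Equal? equal; square commutes

Answer: COMMUTES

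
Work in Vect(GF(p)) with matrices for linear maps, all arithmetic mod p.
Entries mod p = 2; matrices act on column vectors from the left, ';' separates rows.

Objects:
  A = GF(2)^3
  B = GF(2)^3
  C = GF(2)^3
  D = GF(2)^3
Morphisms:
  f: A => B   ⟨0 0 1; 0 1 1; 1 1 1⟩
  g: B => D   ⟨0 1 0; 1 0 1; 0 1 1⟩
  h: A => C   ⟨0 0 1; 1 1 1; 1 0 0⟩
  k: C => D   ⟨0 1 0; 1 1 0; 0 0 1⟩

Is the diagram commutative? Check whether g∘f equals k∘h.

Path 1 = f;g:
  e0=[1,0,0] f=>[0,0,1] g=>[0,1,1]
  e1=[0,1,0] f=>[0,1,1] g=>[1,1,0]
  e2=[0,0,1] f=>[1,1,1] g=>[1,0,0]
  ⟦path⟧₁ = ⟨0 1 1; 1 1 0; 1 0 0⟩
Path 2 = h;k:
  e0=[1,0,0] h=>[0,1,1] k=>[1,1,1]
  e1=[0,1,0] h=>[0,1,0] k=>[1,1,0]
  e2=[0,0,1] h=>[1,1,0] k=>[1,0,0]
  ⟦path⟧₂ = ⟨1 1 1; 1 1 0; 1 0 0⟩
Equal? distinct morphisms ✗

Answer: DOES NOT COMMUTE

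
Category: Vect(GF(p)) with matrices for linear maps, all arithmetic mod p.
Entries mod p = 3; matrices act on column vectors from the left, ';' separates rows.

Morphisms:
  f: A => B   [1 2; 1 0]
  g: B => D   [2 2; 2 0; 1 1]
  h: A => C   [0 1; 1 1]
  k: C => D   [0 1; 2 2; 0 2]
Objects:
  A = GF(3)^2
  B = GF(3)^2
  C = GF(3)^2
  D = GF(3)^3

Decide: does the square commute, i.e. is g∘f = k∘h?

Answer: COMMUTES

Work:
Path 1 = f;g:
  e0=⟨1,0⟩ f=>⟨1,1⟩ g=>⟨1,2,2⟩
  e1=⟨0,1⟩ f=>⟨2,0⟩ g=>⟨1,1,2⟩
  ⟦path⟧₁ = [1 1; 2 1; 2 2]
Path 2 = h;k:
  e0=⟨1,0⟩ h=>⟨0,1⟩ k=>⟨1,2,2⟩
  e1=⟨0,1⟩ h=>⟨1,1⟩ k=>⟨1,1,2⟩
  ⟦path⟧₂ = [1 1; 2 1; 2 2]
Equal? YES — commutes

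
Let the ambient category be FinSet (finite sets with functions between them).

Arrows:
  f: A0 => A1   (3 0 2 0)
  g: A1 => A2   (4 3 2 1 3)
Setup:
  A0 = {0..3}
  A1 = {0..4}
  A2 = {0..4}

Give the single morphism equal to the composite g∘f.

  0 f=>3 g=>1
  1 f=>0 g=>4
  2 f=>2 g=>2
  3 f=>0 g=>4
composite: (1 4 2 4)

Answer: (1 4 2 4)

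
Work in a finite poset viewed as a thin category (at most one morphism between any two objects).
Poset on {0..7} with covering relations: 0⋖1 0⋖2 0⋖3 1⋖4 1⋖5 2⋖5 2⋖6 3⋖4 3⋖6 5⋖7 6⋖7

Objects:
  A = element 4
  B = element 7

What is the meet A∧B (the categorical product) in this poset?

Answer: NO MEET EXISTS

Work:
{x : x<=A ∧ x<=B} = {0,1,3}  (A=4, B=7)
  maximal lower bounds 1 and 3 are incomparable: neither 1<=3 nor 3<=1
→ no greatest lower bound exists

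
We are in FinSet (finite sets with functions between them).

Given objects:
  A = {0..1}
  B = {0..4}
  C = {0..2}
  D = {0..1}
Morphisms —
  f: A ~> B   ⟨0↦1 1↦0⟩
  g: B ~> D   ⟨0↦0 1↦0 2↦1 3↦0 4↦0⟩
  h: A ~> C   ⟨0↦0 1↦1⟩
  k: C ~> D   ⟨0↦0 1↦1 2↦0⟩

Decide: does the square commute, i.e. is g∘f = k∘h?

1) trace f;g:
  0 f~>1 g~>0
  1 f~>0 g~>0
  composite₁ = ⟨0↦0 1↦0⟩
2) trace h;k:
  0 h~>0 k~>0
  1 h~>1 k~>1
  composite₂ = ⟨0↦0 1↦1⟩
Equal? NO — does not commute

Answer: DOES NOT COMMUTE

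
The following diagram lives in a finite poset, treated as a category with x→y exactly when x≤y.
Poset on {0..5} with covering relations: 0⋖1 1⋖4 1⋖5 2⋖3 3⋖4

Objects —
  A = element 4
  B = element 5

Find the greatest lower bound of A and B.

Answer: A∧B = 1

Work:
Lower bounds of A=4 and B=5: {0,1}
  0 ⊑ 1
  1 ⊑ 1
glb = 1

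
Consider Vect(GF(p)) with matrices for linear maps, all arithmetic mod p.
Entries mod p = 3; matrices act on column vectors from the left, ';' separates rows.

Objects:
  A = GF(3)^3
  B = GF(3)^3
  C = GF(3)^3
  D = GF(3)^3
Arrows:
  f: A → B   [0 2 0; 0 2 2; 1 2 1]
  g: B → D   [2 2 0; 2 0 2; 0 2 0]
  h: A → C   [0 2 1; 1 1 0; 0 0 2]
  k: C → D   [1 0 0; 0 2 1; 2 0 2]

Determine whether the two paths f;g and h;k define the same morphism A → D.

Path 1 = f;g:
  e0=(1,0,0) f→(0,0,1) g→(0,2,0)
  e1=(0,1,0) f→(2,2,2) g→(2,2,1)
  e2=(0,0,1) f→(0,2,1) g→(1,2,1)
  result₁ = [0 2 1; 2 2 2; 0 1 1]
Path 2 = h;k:
  e0=(1,0,0) h→(0,1,0) k→(0,2,0)
  e1=(0,1,0) h→(2,1,0) k→(2,2,1)
  e2=(0,0,1) h→(1,0,2) k→(1,2,0)
  result₂ = [0 2 1; 2 2 2; 0 1 0]
Equal? NO — does not commute

Answer: DOES NOT COMMUTE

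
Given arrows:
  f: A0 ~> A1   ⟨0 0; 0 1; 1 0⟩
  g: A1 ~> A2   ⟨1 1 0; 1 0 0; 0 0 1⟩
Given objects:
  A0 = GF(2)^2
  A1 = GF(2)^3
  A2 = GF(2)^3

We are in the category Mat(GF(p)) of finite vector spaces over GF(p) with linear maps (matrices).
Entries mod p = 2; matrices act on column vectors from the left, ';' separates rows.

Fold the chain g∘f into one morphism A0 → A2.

Answer: ⟨0 1; 0 0; 1 0⟩

Work:
  e0=[1,0] f~>[0,0,1] g~>[0,0,1]
  e1=[0,1] f~>[0,1,0] g~>[1,0,0]
result: ⟨0 1; 0 0; 1 0⟩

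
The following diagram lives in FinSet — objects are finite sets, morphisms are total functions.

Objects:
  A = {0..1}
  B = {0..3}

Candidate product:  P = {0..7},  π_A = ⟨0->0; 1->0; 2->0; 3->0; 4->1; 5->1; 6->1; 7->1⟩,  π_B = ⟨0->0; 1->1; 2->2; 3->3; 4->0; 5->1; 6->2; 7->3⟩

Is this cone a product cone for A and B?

|A|·|B| = 2·4 = 8;  |P| = 8
Check the pairing map k ↦ (π_A(k), π_B(k)):
  0 -> (0,0)
  1 -> (0,1)
  2 -> (0,2)
  3 -> (0,3)
  4 -> (1,0)
  5 -> (1,1)
  6 -> (1,2)
  7 -> (1,3)
distinct pairs in image: 8 / 8 needed
  → bijection onto A×B; projections well-typed.

Answer: VALID PRODUCT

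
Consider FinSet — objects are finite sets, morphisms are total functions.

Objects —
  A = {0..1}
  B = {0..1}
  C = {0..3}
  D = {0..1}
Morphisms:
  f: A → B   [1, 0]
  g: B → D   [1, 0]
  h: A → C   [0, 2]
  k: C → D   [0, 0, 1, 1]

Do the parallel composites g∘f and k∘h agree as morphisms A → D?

1) trace f;g:
  0 f→1 g→0
  1 f→0 g→1
  ⟦path⟧₁ = [0, 1]
2) trace h;k:
  0 h→0 k→0
  1 h→2 k→1
  ⟦path⟧₂ = [0, 1]
Equal? YES — commutes

Answer: COMMUTES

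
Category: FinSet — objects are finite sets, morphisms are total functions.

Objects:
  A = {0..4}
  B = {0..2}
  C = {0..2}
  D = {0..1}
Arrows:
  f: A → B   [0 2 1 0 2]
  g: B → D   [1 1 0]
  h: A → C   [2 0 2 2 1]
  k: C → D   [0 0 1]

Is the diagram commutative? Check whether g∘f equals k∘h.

Answer: COMMUTES

Work:
Along f;g (path 1):
  0 f→0 g→1
  1 f→2 g→0
  2 f→1 g→1
  3 f→0 g→1
  4 f→2 g→0
  ⟦path⟧₁ = [1 0 1 1 0]
Along h;k (path 2):
  0 h→2 k→1
  1 h→0 k→0
  2 h→2 k→1
  3 h→2 k→1
  4 h→1 k→0
  ⟦path⟧₂ = [1 0 1 1 0]
Equal? same morphism ✓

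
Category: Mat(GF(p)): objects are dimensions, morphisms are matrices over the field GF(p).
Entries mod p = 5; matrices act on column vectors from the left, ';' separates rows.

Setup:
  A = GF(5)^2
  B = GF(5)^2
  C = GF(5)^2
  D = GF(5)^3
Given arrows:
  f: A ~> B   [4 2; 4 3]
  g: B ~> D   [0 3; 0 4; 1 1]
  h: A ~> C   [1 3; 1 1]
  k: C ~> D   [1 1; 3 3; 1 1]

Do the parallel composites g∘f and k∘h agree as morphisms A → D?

Answer: DOES NOT COMMUTE

Trace:
1) trace f;g:
  e0=[1,0] f~>[4,4] g~>[2,1,3]
  e1=[0,1] f~>[2,3] g~>[4,2,0]
  result₁ = [2 4; 1 2; 3 0]
2) trace h;k:
  e0=[1,0] h~>[1,1] k~>[2,1,2]
  e1=[0,1] h~>[3,1] k~>[4,2,4]
  result₂ = [2 4; 1 2; 2 4]
Equal? NO — does not commute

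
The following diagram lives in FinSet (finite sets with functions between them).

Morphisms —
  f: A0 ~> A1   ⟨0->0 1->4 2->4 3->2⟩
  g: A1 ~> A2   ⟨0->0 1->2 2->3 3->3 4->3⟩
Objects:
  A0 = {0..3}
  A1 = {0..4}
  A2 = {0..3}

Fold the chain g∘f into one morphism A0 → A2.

  0 f~>0 g~>0
  1 f~>4 g~>3
  2 f~>4 g~>3
  3 f~>2 g~>3
⟦path⟧: ⟨0->0 1->3 2->3 3->3⟩

Answer: ⟨0->0 1->3 2->3 3->3⟩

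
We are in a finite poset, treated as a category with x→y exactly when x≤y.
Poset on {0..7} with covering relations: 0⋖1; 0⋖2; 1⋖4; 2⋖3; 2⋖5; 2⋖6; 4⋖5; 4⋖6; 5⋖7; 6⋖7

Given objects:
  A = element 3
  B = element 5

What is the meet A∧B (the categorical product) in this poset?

Common predecessors of 3,5: {0,2}
  0 <= 2
  2 <= 2
glb = 2

Answer: A∧B = 2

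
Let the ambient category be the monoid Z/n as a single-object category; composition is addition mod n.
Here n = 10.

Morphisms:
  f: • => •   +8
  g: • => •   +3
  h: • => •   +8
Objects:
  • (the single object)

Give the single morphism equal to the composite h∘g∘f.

Answer: +9

Trace:
  0 +8≡8 +3≡1 +8≡9  (mod 10)
result: +9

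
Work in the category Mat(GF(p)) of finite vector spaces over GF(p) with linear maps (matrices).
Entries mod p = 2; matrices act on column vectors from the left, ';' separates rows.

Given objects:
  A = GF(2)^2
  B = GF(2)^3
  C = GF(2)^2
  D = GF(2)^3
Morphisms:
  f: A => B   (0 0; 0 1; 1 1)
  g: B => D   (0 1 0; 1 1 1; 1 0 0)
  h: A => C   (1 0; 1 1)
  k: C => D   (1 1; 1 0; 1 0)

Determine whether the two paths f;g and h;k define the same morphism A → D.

1) trace f;g:
  e0=(1,0) f=>(0,0,1) g=>(0,1,0)
  e1=(0,1) f=>(0,1,1) g=>(1,0,0)
  ⟦path⟧₁ = (0 1; 1 0; 0 0)
2) trace h;k:
  e0=(1,0) h=>(1,1) k=>(0,1,1)
  e1=(0,1) h=>(0,1) k=>(1,0,0)
  ⟦path⟧₂ = (0 1; 1 0; 1 0)
Equal? NO — does not commute

Answer: DOES NOT COMMUTE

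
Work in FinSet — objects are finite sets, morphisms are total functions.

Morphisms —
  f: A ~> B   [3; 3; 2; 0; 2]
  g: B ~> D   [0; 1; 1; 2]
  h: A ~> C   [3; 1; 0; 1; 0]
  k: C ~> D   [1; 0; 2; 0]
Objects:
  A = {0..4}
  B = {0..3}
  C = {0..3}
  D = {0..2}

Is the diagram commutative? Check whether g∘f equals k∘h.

Answer: DOES NOT COMMUTE

Trace:
1) trace f;g:
  0 f~>3 g~>2
  1 f~>3 g~>2
  2 f~>2 g~>1
  3 f~>0 g~>0
  4 f~>2 g~>1
  result₁ = [2; 2; 1; 0; 1]
2) trace h;k:
  0 h~>3 k~>0
  1 h~>1 k~>0
  2 h~>0 k~>1
  3 h~>1 k~>0
  4 h~>0 k~>1
  result₂ = [0; 0; 1; 0; 1]
Equal? NO — does not commute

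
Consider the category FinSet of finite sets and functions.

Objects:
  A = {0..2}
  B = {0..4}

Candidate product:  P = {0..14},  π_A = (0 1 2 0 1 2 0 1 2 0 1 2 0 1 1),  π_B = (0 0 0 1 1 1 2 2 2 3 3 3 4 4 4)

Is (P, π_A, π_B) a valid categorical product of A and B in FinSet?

Answer: NOT A VALID PRODUCT — duplicate pair at indices 13,14

Work:
|A|·|B| = 3·5 = 15;  |P| = 15
Check the pairing map k ↦ (π_A(k), π_B(k)):
  0 -> (0,0)
  1 -> (1,0)
  2 -> (2,0)
  3 -> (0,1)
  4 -> (1,1)
  5 -> (2,1)
  6 -> (0,2)
  7 -> (1,2)
  8 -> (2,2)
  9 -> (0,3)
  10 -> (1,3)
  11 -> (2,3)
  12 -> (0,4)
  13 -> (1,4)
  14 -> (1,4)  ✗ repeats pair of k=13
distinct pairs in image: 14 / 15 needed
  → (1,4) hit at k=13 and k=14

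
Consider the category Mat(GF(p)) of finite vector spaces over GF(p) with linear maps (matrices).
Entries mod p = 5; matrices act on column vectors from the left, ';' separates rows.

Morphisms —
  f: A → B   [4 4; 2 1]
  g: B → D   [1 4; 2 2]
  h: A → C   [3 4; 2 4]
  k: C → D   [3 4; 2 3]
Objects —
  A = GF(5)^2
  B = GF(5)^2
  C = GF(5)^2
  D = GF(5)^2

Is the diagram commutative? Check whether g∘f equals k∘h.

1) trace f;g:
  e0=⟨1,0⟩ f→⟨4,2⟩ g→⟨2,2⟩
  e1=⟨0,1⟩ f→⟨4,1⟩ g→⟨3,0⟩
  composite₁ = [2 3; 2 0]
2) trace h;k:
  e0=⟨1,0⟩ h→⟨3,2⟩ k→⟨2,2⟩
  e1=⟨0,1⟩ h→⟨4,4⟩ k→⟨3,0⟩
  composite₂ = [2 3; 2 0]
Equal? equal; square commutes

Answer: COMMUTES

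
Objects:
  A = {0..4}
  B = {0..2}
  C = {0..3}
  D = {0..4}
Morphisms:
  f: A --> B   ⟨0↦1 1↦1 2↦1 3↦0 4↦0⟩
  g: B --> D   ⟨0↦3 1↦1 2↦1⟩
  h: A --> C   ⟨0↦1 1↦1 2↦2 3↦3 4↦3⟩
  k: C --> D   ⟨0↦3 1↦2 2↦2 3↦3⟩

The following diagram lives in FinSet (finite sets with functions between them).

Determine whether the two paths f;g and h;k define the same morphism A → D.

Answer: DOES NOT COMMUTE

Derivation:
1) trace f;g:
  0 f-->1 g-->1
  1 f-->1 g-->1
  2 f-->1 g-->1
  3 f-->0 g-->3
  4 f-->0 g-->3
  composite₁ = ⟨0↦1 1↦1 2↦1 3↦3 4↦3⟩
2) trace h;k:
  0 h-->1 k-->2
  1 h-->1 k-->2
  2 h-->2 k-->2
  3 h-->3 k-->3
  4 h-->3 k-->3
  composite₂ = ⟨0↦2 1↦2 2↦2 3↦3 4↦3⟩
Equal? distinct morphisms ✗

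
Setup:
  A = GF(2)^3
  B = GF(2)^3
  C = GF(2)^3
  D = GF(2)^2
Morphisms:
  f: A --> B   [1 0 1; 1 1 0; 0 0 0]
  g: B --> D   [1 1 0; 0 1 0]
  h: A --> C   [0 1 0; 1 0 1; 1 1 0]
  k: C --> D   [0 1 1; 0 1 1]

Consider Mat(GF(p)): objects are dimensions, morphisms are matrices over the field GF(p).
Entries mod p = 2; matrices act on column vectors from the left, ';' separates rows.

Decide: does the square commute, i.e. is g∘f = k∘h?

Path 1 = f;g:
  e0=(1,0,0) f-->(1,1,0) g-->(0,1)
  e1=(0,1,0) f-->(0,1,0) g-->(1,1)
  e2=(0,0,1) f-->(1,0,0) g-->(1,0)
  ⟦path⟧₁ = [0 1 1; 1 1 0]
Path 2 = h;k:
  e0=(1,0,0) h-->(0,1,1) k-->(0,0)
  e1=(0,1,0) h-->(1,0,1) k-->(1,1)
  e2=(0,0,1) h-->(0,1,0) k-->(1,1)
  ⟦path⟧₂ = [0 1 1; 0 1 1]
Equal? NO — does not commute

Answer: DOES NOT COMMUTE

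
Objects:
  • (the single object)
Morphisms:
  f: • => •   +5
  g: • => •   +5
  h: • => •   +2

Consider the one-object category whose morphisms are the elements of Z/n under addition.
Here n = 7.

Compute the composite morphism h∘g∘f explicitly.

Answer: +5

Work:
  0 +5≡5 +5≡3 +2≡5  (mod 7)
result: +5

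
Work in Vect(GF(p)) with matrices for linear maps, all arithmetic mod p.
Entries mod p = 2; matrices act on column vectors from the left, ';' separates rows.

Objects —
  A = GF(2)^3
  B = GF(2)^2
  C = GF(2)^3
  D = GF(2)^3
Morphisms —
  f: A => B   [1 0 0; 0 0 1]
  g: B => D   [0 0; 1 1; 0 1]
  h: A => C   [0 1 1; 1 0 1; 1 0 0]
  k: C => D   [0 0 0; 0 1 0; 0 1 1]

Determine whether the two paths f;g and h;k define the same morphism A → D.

1) trace f;g:
  e0=[1,0,0] f=>[1,0] g=>[0,1,0]
  e1=[0,1,0] f=>[0,0] g=>[0,0,0]
  e2=[0,0,1] f=>[0,1] g=>[0,1,1]
  composite₁ = [0 0 0; 1 0 1; 0 0 1]
2) trace h;k:
  e0=[1,0,0] h=>[0,1,1] k=>[0,1,0]
  e1=[0,1,0] h=>[1,0,0] k=>[0,0,0]
  e2=[0,0,1] h=>[1,1,0] k=>[0,1,1]
  composite₂ = [0 0 0; 1 0 1; 0 0 1]
Equal? same morphism ✓

Answer: COMMUTES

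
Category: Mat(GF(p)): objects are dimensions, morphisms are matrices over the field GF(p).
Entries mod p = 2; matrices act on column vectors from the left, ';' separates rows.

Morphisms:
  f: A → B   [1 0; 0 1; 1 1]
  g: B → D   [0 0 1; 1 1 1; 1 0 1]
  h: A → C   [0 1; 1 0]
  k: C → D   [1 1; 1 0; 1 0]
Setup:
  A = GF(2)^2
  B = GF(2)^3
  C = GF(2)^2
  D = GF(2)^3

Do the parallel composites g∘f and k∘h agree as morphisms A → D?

Answer: DOES NOT COMMUTE

Work:
1) trace f;g:
  e0=⟨1,0⟩ f→⟨1,0,1⟩ g→⟨1,0,0⟩
  e1=⟨0,1⟩ f→⟨0,1,1⟩ g→⟨1,0,1⟩
  ⟦path⟧₁ = [1 1; 0 0; 0 1]
2) trace h;k:
  e0=⟨1,0⟩ h→⟨0,1⟩ k→⟨1,0,0⟩
  e1=⟨0,1⟩ h→⟨1,0⟩ k→⟨1,1,1⟩
  ⟦path⟧₂ = [1 1; 0 1; 0 1]
Equal? differ; not commutative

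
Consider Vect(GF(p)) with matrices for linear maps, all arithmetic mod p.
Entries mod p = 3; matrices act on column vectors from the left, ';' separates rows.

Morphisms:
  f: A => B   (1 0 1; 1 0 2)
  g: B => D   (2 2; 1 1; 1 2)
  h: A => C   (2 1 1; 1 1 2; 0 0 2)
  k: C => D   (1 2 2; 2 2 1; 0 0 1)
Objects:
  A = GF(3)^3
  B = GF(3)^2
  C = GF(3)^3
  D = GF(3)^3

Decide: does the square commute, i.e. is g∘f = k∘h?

Answer: DOES NOT COMMUTE

Work:
Along f;g (path 1):
  e0=⟨1,0,0⟩ f=>⟨1,1⟩ g=>⟨1,2,0⟩
  e1=⟨0,1,0⟩ f=>⟨0,0⟩ g=>⟨0,0,0⟩
  e2=⟨0,0,1⟩ f=>⟨1,2⟩ g=>⟨0,0,2⟩
  result₁ = (1 0 0; 2 0 0; 0 0 2)
Along h;k (path 2):
  e0=⟨1,0,0⟩ h=>⟨2,1,0⟩ k=>⟨1,0,0⟩
  e1=⟨0,1,0⟩ h=>⟨1,1,0⟩ k=>⟨0,1,0⟩
  e2=⟨0,0,1⟩ h=>⟨1,2,2⟩ k=>⟨0,2,2⟩
  result₂ = (1 0 0; 0 1 2; 0 0 2)
Equal? NO — does not commute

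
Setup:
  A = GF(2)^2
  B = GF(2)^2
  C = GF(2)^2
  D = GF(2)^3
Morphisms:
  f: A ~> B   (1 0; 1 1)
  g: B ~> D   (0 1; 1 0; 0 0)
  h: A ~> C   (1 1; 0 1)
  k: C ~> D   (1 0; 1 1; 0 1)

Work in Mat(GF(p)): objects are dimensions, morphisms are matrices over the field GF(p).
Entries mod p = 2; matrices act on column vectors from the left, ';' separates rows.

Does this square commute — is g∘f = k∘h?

Path 1 = f;g:
  e0=(1,0) f~>(1,1) g~>(1,1,0)
  e1=(0,1) f~>(0,1) g~>(1,0,0)
  result₁ = (1 1; 1 0; 0 0)
Path 2 = h;k:
  e0=(1,0) h~>(1,0) k~>(1,1,0)
  e1=(0,1) h~>(1,1) k~>(1,0,1)
  result₂ = (1 1; 1 0; 0 1)
Equal? NO — does not commute

Answer: DOES NOT COMMUTE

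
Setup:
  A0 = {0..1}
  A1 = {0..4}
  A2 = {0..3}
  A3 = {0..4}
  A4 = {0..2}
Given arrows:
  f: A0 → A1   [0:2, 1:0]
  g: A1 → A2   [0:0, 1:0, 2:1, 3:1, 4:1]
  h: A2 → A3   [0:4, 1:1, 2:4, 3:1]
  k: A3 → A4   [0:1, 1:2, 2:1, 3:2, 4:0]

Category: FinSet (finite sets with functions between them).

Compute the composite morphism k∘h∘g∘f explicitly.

  0 f→2 g→1 h→1 k→2
  1 f→0 g→0 h→4 k→0
result: [0:2, 1:0]

Answer: [0:2, 1:0]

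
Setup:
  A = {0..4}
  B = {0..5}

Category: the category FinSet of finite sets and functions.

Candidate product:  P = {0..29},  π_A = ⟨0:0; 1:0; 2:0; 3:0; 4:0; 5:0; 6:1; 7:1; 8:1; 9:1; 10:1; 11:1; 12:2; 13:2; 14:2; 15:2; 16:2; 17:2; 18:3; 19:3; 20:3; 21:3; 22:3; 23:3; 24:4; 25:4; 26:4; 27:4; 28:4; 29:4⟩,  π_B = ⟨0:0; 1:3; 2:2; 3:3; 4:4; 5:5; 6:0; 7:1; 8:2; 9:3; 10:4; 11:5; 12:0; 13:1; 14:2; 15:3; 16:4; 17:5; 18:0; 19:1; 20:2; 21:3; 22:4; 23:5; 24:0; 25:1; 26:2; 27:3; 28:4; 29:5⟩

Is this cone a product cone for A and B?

|A|·|B| = 5·6 = 30;  |P| = 30
Check the pairing map k ↦ (π_A(k), π_B(k)):
  0 : (0,0)
  1 : (0,3)
  2 : (0,2)
  3 : (0,3)  ✗ repeats pair of k=1
  4 : (0,4)
  5 : (0,5)
  6 : (1,0)
  7 : (1,1)
  8 : (1,2)
  9 : (1,3)
  10 : (1,4)
  11 : (1,5)
  12 : (2,0)
  13 : (2,1)
  14 : (2,2)
  15 : (2,3)
  16 : (2,4)
  17 : (2,5)
  18 : (3,0)
  19 : (3,1)
  20 : (3,2)
  21 : (3,3)
  22 : (3,4)
  23 : (3,5)
  24 : (4,0)
  25 : (4,1)
  26 : (4,2)
  27 : (4,3)
  28 : (4,4)
  29 : (4,5)
distinct pairs in image: 29 / 30 needed
  → (0,3) hit at k=1 and k=3

Answer: NOT A VALID PRODUCT — duplicate pair at indices 3,1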